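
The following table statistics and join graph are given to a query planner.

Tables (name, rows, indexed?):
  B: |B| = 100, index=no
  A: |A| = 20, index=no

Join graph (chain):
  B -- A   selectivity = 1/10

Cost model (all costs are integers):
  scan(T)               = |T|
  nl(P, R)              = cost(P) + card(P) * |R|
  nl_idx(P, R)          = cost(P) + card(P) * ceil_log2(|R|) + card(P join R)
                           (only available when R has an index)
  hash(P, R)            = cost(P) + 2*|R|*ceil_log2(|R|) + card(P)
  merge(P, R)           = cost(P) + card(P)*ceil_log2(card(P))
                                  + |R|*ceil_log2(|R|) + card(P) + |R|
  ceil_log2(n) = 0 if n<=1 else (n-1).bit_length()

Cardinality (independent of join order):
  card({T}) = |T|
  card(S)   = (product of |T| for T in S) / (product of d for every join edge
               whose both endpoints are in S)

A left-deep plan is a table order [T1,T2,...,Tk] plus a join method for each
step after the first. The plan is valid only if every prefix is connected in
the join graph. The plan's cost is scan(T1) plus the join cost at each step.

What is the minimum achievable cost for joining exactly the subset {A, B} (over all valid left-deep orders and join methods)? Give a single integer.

Selinger DP over subsets of {A,B}:
  {B}: scan cost=100, card=100
  {A}: scan cost=20, card=20
  {AB}: card=200; try (A,hash)→400, (B,merge)→940, (A,merge)→1020, (B,hash)→1440, (B,nl)→2020, (A,nl)→2100; best=400 via (A,hash)

400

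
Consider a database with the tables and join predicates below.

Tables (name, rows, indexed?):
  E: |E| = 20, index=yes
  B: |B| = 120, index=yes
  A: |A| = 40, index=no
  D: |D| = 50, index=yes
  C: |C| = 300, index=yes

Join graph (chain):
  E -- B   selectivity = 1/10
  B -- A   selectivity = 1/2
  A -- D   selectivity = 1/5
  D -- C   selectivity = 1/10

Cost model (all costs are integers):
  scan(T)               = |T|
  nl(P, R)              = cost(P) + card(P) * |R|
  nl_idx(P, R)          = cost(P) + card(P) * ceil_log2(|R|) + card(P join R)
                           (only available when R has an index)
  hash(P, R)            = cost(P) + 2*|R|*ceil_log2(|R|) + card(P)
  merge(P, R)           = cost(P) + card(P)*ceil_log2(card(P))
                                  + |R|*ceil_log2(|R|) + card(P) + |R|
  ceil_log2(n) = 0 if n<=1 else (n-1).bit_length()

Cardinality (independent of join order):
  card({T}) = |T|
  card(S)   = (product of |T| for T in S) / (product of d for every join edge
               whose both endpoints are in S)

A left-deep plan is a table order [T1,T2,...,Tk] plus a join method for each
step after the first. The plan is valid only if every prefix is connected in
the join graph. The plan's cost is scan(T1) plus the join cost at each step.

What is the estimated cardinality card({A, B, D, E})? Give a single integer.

48000

Tables in S: A(40), B(120), D(50), E(20)
Edges inside S: E-B(d=10), B-A(d=2), A-D(d=5)
numerator = 40 * 120 * 50 * 20 = 4800000
denominator = 10 * 2 * 5 = 100
card(S) = 4800000 / 100 = 48000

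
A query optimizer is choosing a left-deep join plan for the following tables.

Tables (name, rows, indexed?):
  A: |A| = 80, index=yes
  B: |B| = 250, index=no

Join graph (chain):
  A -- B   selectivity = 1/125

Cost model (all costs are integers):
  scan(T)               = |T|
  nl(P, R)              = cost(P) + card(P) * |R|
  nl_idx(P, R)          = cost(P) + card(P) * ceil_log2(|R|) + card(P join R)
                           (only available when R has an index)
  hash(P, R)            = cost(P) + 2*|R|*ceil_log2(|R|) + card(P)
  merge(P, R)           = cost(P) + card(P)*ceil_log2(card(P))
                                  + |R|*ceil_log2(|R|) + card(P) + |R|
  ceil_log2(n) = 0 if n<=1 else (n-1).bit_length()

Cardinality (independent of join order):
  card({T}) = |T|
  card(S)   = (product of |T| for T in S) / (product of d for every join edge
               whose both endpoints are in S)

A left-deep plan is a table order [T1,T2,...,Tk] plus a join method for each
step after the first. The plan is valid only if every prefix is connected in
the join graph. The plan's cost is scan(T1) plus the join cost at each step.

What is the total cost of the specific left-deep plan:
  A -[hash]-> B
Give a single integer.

4160

step 1: scan A: cost=80, card=80
step 2: join B via hash
    card(P join B) = 80*250/(125) = 160
    cost = 80 + 2*250*8 + 80 = 4160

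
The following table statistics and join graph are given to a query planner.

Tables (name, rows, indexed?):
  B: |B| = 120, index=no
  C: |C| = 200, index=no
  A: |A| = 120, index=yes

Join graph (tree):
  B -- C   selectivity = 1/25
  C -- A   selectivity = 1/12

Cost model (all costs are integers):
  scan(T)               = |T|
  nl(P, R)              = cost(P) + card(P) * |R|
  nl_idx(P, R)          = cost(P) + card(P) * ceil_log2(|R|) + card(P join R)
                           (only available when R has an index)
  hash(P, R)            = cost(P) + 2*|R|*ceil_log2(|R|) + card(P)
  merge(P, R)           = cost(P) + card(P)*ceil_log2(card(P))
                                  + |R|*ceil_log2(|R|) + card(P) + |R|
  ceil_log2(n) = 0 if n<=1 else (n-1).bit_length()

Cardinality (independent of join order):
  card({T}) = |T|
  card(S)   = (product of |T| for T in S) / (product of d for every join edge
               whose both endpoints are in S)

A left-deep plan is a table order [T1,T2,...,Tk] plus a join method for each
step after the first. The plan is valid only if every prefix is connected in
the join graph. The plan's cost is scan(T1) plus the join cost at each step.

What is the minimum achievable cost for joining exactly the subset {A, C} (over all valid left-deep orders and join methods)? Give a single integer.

2080

Selinger DP over subsets of {A,C}:
  {C}: scan cost=200, card=200
  {A}: scan cost=120, card=120
  {AC}: card=2000; try (A,hash)→2080, (C,merge)→2880, (A,merge)→2960, (C,hash)→3440, (A,nl_idx)→3600, (C,nl)→24120 …(+1); best=2080 via (A,hash)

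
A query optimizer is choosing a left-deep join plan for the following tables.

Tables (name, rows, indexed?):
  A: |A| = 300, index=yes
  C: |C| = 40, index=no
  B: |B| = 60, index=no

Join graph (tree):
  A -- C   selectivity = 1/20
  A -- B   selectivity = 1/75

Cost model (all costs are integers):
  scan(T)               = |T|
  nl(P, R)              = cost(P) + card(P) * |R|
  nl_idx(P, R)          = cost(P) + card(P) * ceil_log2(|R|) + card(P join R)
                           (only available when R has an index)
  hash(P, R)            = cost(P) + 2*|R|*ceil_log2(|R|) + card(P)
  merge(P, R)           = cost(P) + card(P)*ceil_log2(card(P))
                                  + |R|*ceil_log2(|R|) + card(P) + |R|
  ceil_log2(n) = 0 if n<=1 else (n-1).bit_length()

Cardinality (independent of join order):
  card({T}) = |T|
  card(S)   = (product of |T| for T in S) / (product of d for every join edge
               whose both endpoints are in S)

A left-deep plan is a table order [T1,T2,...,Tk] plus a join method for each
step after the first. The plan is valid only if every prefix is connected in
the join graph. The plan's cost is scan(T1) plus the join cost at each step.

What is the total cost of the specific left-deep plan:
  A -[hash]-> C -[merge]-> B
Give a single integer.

step 1: scan A: cost=300, card=300
step 2: join C via hash
    card(P join C) = 300*40/(20) = 600
    cost = 300 + 2*40*6 + 300 = 1080
step 3: join B via merge
    card(P join B) = 600*60/(75) = 480
    cost = 1080 + 600*10 + 60*6 + 600 + 60 = 8100

8100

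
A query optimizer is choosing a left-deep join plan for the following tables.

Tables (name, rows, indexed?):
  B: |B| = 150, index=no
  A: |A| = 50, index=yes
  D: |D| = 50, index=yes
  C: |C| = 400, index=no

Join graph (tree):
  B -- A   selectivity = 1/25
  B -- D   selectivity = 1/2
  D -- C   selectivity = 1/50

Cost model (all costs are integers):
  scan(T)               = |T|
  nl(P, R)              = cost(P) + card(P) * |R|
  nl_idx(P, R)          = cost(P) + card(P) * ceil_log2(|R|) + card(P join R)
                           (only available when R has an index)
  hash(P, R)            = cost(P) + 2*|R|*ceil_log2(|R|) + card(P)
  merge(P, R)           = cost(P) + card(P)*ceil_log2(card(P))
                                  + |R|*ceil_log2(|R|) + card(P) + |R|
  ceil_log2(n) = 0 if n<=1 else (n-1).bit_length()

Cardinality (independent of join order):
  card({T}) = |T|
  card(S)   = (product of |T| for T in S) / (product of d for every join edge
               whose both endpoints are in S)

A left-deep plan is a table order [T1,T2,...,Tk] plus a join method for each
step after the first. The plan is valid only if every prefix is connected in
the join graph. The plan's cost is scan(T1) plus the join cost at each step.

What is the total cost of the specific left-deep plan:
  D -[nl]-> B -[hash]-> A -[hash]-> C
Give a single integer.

step 1: scan D: cost=50, card=50
step 2: join B via nl
    card(P join B) = 50*150/(2) = 3750
    cost = 50 + 50*150 = 7550
step 3: join A via hash
    card(P join A) = 3750*50/(25) = 7500
    cost = 7550 + 2*50*6 + 3750 = 11900
step 4: join C via hash
    card(P join C) = 7500*400/(50) = 60000
    cost = 11900 + 2*400*9 + 7500 = 26600

26600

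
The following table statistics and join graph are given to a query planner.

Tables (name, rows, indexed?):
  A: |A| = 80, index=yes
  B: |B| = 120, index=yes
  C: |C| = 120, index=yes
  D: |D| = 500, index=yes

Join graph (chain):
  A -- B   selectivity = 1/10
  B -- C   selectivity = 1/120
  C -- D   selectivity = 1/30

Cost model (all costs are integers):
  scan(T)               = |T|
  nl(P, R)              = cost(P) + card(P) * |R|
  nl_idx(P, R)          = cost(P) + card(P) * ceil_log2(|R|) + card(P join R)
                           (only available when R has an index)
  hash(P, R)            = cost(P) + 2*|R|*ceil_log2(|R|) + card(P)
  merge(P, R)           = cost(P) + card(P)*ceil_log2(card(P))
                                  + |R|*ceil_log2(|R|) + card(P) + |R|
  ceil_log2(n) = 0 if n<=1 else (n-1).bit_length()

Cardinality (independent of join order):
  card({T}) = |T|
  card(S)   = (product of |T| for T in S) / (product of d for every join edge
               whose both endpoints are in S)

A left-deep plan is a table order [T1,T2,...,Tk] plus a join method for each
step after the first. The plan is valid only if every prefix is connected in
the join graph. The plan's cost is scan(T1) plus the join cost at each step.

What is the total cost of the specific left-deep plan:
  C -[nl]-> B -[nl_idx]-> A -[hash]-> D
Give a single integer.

26280

step 1: scan C: cost=120, card=120
step 2: join B via nl
    card(P join B) = 120*120/(120) = 120
    cost = 120 + 120*120 = 14520
step 3: join A via nl_idx
    card(P join A) = 120*80/(10) = 960
    cost = 14520 + 120*7 + 960 = 16320
step 4: join D via hash
    card(P join D) = 960*500/(30) = 16000
    cost = 16320 + 2*500*9 + 960 = 26280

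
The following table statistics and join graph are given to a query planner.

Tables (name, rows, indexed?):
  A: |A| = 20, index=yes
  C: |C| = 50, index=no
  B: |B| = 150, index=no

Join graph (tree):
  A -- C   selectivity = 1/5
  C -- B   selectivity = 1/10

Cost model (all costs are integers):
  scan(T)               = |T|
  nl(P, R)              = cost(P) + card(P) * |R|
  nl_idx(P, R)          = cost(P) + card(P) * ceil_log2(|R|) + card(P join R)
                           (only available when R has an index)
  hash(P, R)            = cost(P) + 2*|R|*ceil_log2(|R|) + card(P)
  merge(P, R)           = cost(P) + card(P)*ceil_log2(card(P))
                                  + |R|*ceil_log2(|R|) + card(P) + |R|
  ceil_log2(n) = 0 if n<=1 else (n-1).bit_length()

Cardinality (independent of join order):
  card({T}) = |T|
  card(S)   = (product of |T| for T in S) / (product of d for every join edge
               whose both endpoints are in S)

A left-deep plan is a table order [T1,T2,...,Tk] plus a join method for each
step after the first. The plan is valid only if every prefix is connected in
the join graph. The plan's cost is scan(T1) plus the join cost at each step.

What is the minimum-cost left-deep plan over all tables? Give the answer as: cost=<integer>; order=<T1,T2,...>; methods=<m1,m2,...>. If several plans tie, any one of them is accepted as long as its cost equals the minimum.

Selinger DP (subsets sized 1..n):
  {A}: scan cost=20, card=20
  {C}: scan cost=50, card=50
  {B}: scan cost=150, card=150
  {AC}: card=200; try (A,hash)→300, (C,merge)→490, (A,nl_idx)→500, (A,merge)→520, (C,hash)→640, (C,nl)→1020 …(+1); best=300 via (A,hash)
  {BC}: card=750; try (C,hash)→900, (B,merge)→1750, (C,merge)→1850, (B,hash)→2500, (B,nl)→7550, (C,nl)→7650; best=900 via (C,hash)
  {ABC}: card=3000; try (A,hash)→1850, (B,hash)→2900, (B,merge)→3450, (A,nl_idx)→7650, (A,merge)→9270, (A,nl)→15900 …(+1); best=1850 via (A,hash)

cost=1850; order=B,C,A; methods=hash,hash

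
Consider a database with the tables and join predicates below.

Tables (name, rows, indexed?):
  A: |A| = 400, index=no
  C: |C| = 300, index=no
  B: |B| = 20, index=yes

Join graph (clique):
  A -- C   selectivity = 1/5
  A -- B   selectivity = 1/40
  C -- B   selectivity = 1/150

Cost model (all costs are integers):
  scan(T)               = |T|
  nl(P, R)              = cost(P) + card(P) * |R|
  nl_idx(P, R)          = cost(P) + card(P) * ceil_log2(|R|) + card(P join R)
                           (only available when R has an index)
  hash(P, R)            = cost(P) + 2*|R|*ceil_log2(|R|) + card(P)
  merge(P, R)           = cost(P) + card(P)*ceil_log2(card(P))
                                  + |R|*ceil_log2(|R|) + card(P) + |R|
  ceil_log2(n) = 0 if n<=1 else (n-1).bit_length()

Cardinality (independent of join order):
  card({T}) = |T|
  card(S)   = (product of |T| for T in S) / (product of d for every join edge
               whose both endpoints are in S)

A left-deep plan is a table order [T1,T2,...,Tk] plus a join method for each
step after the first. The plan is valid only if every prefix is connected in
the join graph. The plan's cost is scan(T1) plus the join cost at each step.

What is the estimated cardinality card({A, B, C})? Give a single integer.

80

Tables in S: A(400), B(20), C(300)
Edges inside S: A-C(d=5), A-B(d=40), C-B(d=150)
numerator = 400 * 20 * 300 = 2400000
denominator = 5 * 40 * 150 = 30000
card(S) = 2400000 / 30000 = 80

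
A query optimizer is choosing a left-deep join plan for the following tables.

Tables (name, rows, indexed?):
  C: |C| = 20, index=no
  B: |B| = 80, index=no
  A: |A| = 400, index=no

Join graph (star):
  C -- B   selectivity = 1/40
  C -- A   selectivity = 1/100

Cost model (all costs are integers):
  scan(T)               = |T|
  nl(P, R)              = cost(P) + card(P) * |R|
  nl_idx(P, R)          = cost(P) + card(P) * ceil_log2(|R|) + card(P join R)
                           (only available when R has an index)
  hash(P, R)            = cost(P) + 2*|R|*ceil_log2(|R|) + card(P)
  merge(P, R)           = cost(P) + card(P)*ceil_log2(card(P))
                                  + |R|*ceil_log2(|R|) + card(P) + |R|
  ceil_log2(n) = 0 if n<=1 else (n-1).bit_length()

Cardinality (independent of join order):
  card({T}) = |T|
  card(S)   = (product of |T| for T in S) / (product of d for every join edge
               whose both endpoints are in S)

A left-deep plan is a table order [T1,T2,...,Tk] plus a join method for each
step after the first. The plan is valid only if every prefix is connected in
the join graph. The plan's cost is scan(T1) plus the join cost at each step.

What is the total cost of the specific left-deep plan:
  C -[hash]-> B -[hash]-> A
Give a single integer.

step 1: scan C: cost=20, card=20
step 2: join B via hash
    card(P join B) = 20*80/(40) = 40
    cost = 20 + 2*80*7 + 20 = 1160
step 3: join A via hash
    card(P join A) = 40*400/(100) = 160
    cost = 1160 + 2*400*9 + 40 = 8400

8400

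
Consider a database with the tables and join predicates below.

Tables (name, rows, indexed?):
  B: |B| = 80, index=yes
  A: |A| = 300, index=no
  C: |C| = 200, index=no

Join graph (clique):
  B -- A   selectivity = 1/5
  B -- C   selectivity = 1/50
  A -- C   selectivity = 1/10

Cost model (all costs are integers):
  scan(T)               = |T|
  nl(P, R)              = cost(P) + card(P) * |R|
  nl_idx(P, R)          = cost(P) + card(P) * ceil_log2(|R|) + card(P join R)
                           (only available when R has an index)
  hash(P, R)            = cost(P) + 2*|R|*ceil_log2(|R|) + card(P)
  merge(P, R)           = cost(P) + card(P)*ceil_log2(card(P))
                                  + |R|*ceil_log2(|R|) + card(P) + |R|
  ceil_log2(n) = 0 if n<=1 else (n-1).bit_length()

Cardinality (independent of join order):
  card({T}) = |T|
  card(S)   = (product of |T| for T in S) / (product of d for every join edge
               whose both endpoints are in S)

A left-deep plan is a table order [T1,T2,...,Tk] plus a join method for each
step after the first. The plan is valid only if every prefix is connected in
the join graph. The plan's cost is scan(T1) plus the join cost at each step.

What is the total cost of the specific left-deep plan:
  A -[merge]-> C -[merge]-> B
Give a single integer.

step 1: scan A: cost=300, card=300
step 2: join C via merge
    card(P join C) = 300*200/(10) = 6000
    cost = 300 + 300*9 + 200*8 + 300 + 200 = 5100
step 3: join B via merge
    card(P join B) = 6000*80/(5*50) = 1920
    cost = 5100 + 6000*13 + 80*7 + 6000 + 80 = 89740

89740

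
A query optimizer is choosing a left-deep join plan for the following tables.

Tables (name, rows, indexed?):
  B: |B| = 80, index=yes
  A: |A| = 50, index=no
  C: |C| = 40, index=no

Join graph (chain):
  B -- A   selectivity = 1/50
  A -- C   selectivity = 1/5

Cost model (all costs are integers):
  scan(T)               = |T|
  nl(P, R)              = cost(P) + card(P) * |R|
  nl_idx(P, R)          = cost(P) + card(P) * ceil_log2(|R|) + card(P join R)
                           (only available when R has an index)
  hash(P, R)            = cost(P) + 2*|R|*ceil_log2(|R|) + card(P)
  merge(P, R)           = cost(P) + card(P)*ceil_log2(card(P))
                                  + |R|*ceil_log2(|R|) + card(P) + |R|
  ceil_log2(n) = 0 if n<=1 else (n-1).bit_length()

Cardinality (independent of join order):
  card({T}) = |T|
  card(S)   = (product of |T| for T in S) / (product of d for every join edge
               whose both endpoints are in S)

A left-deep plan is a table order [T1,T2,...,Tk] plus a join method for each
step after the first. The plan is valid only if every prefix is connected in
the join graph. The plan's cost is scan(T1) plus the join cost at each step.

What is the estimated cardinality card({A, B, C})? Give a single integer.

Tables in S: A(50), B(80), C(40)
Edges inside S: B-A(d=50), A-C(d=5)
numerator = 50 * 80 * 40 = 160000
denominator = 50 * 5 = 250
card(S) = 160000 / 250 = 640

640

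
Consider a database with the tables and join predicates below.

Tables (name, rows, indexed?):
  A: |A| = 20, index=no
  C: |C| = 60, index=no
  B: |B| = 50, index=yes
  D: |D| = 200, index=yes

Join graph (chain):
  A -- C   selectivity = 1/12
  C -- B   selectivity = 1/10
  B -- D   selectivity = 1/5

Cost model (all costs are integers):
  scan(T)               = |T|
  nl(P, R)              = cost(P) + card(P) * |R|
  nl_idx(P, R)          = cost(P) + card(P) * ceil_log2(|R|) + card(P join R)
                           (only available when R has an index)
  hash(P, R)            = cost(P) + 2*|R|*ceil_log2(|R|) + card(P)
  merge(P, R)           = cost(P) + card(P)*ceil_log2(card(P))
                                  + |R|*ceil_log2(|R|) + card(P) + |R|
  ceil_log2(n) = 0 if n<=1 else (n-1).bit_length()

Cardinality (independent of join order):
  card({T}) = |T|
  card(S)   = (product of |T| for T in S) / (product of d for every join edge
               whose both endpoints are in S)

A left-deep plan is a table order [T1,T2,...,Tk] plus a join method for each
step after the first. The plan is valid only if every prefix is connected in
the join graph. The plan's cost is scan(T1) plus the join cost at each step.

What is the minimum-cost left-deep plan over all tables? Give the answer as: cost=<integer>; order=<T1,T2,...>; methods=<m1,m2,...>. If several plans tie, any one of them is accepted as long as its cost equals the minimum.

Selinger DP (subsets sized 1..n):
  {A}: scan cost=20, card=20
  {C}: scan cost=60, card=60
  {B}: scan cost=50, card=50
  {D}: scan cost=200, card=200
  {AC}: card=100; try (A,hash)→320, (C,merge)→560, (A,merge)→600, (C,hash)→760, (C,nl)→1220, (A,nl)→1260; best=320 via (A,hash)
  {BC}: card=300; try (B,hash)→720, (B,nl_idx)→720, (C,hash)→820, (C,merge)→820, (B,merge)→830, (C,nl)→3050 …(+1); best=720 via (B,hash)
  {BD}: card=2000; try (B,hash)→1000, (D,merge)→2200, (B,merge)→2350, (D,nl_idx)→2450, (D,hash)→3300, (B,nl_idx)→3400 …(+2); best=1000 via (B,hash)
  {ABC}: card=500; try (B,hash)→1020, (A,hash)→1220, (B,nl_idx)→1420, (B,merge)→1470, (A,merge)→3840, (B,nl)→5320 …(+1); best=1020 via (B,hash)
  {BCD}: card=12000; try (C,hash)→3720, (D,hash)→4220, (D,merge)→5520, (D,nl_idx)→15120, (C,merge)→25420, (D,nl)→60720 …(+1); best=3720 via (C,hash)
  {ABCD}: card=20000; try (D,hash)→4720, (D,merge)→7820, (A,hash)→15920, (D,nl_idx)→25020, (D,nl)→101020, (A,merge)→183840 …(+1); best=4720 via (D,hash)

cost=4720; order=C,A,B,D; methods=hash,hash,hash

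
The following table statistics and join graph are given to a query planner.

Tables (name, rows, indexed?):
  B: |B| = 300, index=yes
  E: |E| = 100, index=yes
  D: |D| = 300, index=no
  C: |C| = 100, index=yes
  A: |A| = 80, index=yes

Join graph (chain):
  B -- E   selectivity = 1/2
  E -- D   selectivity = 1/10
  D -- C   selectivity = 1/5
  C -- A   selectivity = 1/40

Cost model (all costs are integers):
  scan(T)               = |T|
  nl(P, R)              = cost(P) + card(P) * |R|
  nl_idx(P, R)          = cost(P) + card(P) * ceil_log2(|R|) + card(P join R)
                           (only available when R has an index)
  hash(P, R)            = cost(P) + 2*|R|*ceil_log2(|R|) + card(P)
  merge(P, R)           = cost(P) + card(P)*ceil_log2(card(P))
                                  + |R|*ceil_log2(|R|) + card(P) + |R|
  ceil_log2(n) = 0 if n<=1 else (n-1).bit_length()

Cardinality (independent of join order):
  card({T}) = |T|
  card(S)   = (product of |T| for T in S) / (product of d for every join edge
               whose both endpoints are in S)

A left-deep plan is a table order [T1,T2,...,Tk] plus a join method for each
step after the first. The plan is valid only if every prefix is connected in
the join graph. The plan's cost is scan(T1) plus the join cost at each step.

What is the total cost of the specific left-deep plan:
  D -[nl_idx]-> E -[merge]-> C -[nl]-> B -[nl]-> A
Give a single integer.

738045200

step 1: scan D: cost=300, card=300
step 2: join E via nl_idx
    card(P join E) = 300*100/(10) = 3000
    cost = 300 + 300*7 + 3000 = 5400
step 3: join C via merge
    card(P join C) = 3000*100/(5) = 60000
    cost = 5400 + 3000*12 + 100*7 + 3000 + 100 = 45200
step 4: join B via nl
    card(P join B) = 60000*300/(2) = 9000000
    cost = 45200 + 60000*300 = 18045200
step 5: join A via nl
    card(P join A) = 9000000*80/(40) = 18000000
    cost = 18045200 + 9000000*80 = 738045200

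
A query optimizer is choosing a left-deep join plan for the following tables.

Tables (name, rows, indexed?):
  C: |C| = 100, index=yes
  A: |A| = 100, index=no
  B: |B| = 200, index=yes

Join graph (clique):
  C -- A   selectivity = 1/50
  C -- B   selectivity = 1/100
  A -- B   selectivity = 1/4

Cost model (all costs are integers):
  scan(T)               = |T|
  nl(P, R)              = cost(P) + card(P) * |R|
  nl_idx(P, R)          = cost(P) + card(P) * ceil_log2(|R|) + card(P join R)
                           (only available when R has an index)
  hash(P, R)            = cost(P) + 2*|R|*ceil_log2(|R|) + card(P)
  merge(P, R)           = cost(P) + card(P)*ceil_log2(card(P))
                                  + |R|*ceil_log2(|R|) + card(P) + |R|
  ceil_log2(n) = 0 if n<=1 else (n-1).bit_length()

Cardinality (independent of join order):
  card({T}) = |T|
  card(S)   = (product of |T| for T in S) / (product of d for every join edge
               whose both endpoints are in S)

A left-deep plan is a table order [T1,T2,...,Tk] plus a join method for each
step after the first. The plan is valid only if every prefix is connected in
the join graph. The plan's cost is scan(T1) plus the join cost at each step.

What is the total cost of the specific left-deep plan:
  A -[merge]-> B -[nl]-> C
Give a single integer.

step 1: scan A: cost=100, card=100
step 2: join B via merge
    card(P join B) = 100*200/(4) = 5000
    cost = 100 + 100*7 + 200*8 + 100 + 200 = 2700
step 3: join C via nl
    card(P join C) = 5000*100/(50*100) = 100
    cost = 2700 + 5000*100 = 502700

502700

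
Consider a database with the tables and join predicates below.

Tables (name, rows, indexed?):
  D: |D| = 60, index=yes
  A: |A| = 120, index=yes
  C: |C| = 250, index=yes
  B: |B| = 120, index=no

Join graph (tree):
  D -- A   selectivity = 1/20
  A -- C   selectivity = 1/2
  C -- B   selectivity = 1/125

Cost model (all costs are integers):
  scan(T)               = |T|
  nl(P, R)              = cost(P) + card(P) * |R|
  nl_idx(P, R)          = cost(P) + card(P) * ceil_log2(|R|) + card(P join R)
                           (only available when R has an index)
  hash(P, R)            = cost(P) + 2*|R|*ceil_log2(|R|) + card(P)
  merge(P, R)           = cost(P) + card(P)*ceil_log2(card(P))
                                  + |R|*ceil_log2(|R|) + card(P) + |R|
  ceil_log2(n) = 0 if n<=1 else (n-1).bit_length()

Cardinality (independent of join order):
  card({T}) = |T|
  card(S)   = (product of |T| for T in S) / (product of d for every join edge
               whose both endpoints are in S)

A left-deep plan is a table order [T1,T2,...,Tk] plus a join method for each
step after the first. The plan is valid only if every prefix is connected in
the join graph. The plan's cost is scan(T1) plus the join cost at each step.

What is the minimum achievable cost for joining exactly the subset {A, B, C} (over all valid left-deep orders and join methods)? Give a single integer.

Selinger DP over subsets of {A,B,C}:
  {A}: scan cost=120, card=120
  {C}: scan cost=250, card=250
  {B}: scan cost=120, card=120
  {AC}: card=15000; try (A,hash)→2180, (C,merge)→3330, (A,merge)→3460, (C,hash)→4240, (C,nl_idx)→16080, (A,nl_idx)→17000 …(+2); best=2180 via (A,hash)
  {BC}: card=240; try (C,nl_idx)→1320, (B,hash)→2180, (C,merge)→3330, (B,merge)→3460, (C,hash)→4240, (C,nl)→30120 …(+1); best=1320 via (C,nl_idx)
  {ABC}: card=14400; try (A,hash)→3240, (A,merge)→4440, (A,nl_idx)→17400, (B,hash)→18860, (A,nl)→30120, (B,merge)→228140 …(+1); best=3240 via (A,hash)

3240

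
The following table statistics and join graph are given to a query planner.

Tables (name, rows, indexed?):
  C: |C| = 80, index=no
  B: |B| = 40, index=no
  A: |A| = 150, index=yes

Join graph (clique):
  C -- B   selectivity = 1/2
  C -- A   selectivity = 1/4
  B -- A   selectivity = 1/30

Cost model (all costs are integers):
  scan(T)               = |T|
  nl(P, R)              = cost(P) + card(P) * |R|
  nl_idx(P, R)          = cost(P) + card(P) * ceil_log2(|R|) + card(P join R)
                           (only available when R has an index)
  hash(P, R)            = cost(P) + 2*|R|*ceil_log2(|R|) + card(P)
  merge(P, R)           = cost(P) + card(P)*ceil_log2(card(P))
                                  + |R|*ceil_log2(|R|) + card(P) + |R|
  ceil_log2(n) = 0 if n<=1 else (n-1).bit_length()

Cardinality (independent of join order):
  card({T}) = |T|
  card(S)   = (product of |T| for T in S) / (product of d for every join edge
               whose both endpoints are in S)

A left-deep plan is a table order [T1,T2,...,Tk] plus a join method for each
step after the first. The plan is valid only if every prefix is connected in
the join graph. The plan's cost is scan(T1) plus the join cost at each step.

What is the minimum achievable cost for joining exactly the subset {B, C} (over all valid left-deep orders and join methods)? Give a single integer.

Selinger DP over subsets of {B,C}:
  {C}: scan cost=80, card=80
  {B}: scan cost=40, card=40
  {BC}: card=1600; try (B,hash)→640, (C,merge)→960, (B,merge)→1000, (C,hash)→1200, (C,nl)→3240, (B,nl)→3280; best=640 via (B,hash)

640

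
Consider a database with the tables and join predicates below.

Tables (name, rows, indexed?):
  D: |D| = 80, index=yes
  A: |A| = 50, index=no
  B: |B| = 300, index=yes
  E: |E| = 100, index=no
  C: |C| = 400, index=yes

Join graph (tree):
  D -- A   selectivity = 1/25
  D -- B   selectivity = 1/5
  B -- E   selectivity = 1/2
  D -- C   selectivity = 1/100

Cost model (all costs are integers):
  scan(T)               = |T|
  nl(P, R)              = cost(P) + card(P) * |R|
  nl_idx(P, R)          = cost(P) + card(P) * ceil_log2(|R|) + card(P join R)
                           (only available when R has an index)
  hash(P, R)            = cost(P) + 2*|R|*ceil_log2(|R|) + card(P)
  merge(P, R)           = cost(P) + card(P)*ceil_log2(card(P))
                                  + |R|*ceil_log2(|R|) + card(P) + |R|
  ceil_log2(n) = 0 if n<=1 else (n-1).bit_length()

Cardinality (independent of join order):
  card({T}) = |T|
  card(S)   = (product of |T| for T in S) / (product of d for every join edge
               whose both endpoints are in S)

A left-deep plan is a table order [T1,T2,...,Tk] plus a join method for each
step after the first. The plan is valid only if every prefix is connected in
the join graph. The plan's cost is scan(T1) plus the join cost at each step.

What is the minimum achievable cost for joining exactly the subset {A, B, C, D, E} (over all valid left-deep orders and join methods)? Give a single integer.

Selinger DP over subsets of {A,B,C,D,E}:
  {D}: scan cost=80, card=80
  {A}: scan cost=50, card=50
  {B}: scan cost=300, card=300
  {E}: scan cost=100, card=100
  {C}: scan cost=400, card=400
  {AD}: card=160; try (D,nl_idx)→560, (A,hash)→760, (D,merge)→1040, (A,merge)→1070, (D,hash)→1220, (D,nl)→4050 …(+1); best=560 via (D,nl_idx)
  {BD}: card=4800; try (D,hash)→1720, (B,merge)→3720, (D,merge)→3940, (B,hash)→5560, (B,nl_idx)→5600, (D,nl_idx)→7200 …(+2); best=1720 via (D,hash)
  {CD}: card=320; try (C,nl_idx)→1120, (D,hash)→1920, (D,nl_idx)→3520, (C,merge)→4720, (D,merge)→5040, (C,hash)→7360 …(+2); best=1120 via (C,nl_idx)
  {BE}: card=15000; try (E,hash)→2000, (B,merge)→3900, (E,merge)→4100, (B,hash)→5600, (B,nl_idx)→16000, (B,nl)→30100 …(+1); best=2000 via (E,hash)
  {ABD}: card=9600; try (B,merge)→5000, (B,hash)→6120, (A,hash)→7120, (B,nl_idx)→11600, (B,nl)→48560, (A,merge)→69270 …(+1); best=5000 via (B,merge)
  {ACD}: card=640; try (A,hash)→2040, (C,nl_idx)→2640, (A,merge)→4670, (C,merge)→6000, (C,hash)→7920, (A,nl)→17120 …(+1); best=2040 via (A,hash)
  {BDE}: card=240000; try (E,hash)→7920, (D,hash)→18120, (E,merge)→69720, (D,merge)→227640, (D,nl_idx)→347000, (E,nl)→481720 …(+1); best=7920 via (E,hash)
  {BCD}: card=19200; try (B,hash)→6840, (B,merge)→7320, (C,hash)→13720, (B,nl_idx)→23200, (C,nl_idx)→64120, (C,merge)→72920 …(+2); best=6840 via (B,hash)
  {ABDE}: card=480000; try (E,hash)→16000, (E,merge)→149800, (A,hash)→248520, (E,nl)→965000, (A,merge)→4568270, (A,nl)→12007920; best=16000 via (E,hash)
  {ABCD}: card=38400; try (B,hash)→8080, (B,merge)→12080, (C,hash)→21800, (A,hash)→26640, (B,nl_idx)→46200, (C,nl_idx)→129800 …(+5); best=8080 via (B,hash)
  {BCDE}: card=960000; try (E,hash)→27440, (C,hash)→255120, (E,merge)→314840, (E,nl)→1926840, (C,nl_idx)→3127920, (C,merge)→4571920 …(+1); best=27440 via (E,hash)
  {ABCDE}: card=1920000; try (E,hash)→47880, (C,hash)→503200, (E,merge)→661680, (A,hash)→988040, (E,nl)→3848080, (C,nl_idx)→6256000 …(+4); best=47880 via (E,hash)

47880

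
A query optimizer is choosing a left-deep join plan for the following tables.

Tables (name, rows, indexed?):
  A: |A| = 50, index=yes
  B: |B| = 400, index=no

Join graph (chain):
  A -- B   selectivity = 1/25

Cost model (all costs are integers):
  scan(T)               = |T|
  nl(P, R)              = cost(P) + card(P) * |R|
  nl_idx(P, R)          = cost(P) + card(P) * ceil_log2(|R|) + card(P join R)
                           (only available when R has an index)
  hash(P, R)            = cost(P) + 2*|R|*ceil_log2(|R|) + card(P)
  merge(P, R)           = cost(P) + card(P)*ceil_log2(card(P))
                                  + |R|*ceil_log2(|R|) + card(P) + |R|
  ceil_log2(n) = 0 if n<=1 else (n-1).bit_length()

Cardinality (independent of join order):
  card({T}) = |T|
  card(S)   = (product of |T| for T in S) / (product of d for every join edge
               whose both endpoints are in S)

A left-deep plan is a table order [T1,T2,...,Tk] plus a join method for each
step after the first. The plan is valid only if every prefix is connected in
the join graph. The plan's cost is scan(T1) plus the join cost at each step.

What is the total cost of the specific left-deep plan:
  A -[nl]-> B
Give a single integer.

20050

step 1: scan A: cost=50, card=50
step 2: join B via nl
    card(P join B) = 50*400/(25) = 800
    cost = 50 + 50*400 = 20050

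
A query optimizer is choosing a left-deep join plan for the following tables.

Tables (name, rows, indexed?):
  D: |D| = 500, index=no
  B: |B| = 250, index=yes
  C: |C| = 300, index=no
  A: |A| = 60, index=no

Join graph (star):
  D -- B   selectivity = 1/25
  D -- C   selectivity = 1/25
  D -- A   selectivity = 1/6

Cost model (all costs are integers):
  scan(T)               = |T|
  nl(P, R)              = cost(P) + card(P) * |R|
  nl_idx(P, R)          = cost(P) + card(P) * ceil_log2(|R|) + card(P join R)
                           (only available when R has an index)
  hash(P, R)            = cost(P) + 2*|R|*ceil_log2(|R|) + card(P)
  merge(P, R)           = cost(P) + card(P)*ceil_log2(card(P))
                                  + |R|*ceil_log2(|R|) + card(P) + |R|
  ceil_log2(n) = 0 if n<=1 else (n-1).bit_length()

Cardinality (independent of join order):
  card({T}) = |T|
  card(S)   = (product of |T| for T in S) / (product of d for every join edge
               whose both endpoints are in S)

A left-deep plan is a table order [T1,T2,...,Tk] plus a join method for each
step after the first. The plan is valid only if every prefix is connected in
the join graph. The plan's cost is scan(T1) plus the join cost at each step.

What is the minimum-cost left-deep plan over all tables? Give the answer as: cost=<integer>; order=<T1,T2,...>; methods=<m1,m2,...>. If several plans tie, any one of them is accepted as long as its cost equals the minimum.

Selinger DP (subsets sized 1..n):
  {D}: scan cost=500, card=500
  {B}: scan cost=250, card=250
  {C}: scan cost=300, card=300
  {A}: scan cost=60, card=60
  {BD}: card=5000; try (B,hash)→5000, (D,merge)→7500, (B,merge)→7750, (D,hash)→9500, (B,nl_idx)→9500, (D,nl)→125250 …(+1); best=5000 via (B,hash)
  {CD}: card=6000; try (C,hash)→6400, (D,merge)→8300, (C,merge)→8500, (D,hash)→9600, (D,nl)→150300, (C,nl)→150500; best=6400 via (C,hash)
  {AD}: card=5000; try (A,hash)→1720, (D,merge)→5480, (A,merge)→5920, (D,hash)→9120, (D,nl)→30060, (A,nl)→30500; best=1720 via (A,hash)
  {BCD}: card=60000; try (C,hash)→15400, (B,hash)→16400, (C,merge)→78000, (B,merge)→92650, (B,nl_idx)→114400, (C,nl)→1505000 …(+1); best=15400 via (C,hash)
  {ABD}: card=50000; try (B,hash)→10720, (A,hash)→10720, (B,merge)→73970, (A,merge)→75420, (B,nl_idx)→91720, (A,nl)→305000 …(+1); best=10720 via (B,hash)
  {ACD}: card=60000; try (C,hash)→12120, (A,hash)→13120, (C,merge)→74720, (A,merge)→90820, (A,nl)→366400, (C,nl)→1501720; best=12120 via (C,hash)
  {ABCD}: card=600000; try (C,hash)→66120, (B,hash)→76120, (A,hash)→76120, (C,merge)→863720, (B,merge)→1034370, (A,merge)→1035820 …(+4); best=66120 via (C,hash)

cost=66120; order=D,A,B,C; methods=hash,hash,hash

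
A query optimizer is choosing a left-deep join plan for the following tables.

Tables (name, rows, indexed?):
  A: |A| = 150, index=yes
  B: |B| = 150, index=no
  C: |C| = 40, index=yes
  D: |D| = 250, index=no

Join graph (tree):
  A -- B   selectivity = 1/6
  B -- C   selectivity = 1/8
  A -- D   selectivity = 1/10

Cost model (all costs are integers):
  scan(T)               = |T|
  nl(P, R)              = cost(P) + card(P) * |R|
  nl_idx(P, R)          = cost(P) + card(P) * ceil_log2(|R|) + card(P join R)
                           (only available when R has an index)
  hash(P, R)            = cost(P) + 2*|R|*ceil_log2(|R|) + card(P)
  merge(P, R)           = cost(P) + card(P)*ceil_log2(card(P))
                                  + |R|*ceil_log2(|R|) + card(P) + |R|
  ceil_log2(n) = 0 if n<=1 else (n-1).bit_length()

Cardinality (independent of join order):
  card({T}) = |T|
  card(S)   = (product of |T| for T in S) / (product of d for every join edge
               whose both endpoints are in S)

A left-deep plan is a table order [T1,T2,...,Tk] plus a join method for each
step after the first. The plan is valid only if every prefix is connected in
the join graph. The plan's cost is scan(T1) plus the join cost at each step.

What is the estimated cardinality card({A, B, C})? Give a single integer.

Tables in S: A(150), B(150), C(40)
Edges inside S: A-B(d=6), B-C(d=8)
numerator = 150 * 150 * 40 = 900000
denominator = 6 * 8 = 48
card(S) = 900000 / 48 = 18750

18750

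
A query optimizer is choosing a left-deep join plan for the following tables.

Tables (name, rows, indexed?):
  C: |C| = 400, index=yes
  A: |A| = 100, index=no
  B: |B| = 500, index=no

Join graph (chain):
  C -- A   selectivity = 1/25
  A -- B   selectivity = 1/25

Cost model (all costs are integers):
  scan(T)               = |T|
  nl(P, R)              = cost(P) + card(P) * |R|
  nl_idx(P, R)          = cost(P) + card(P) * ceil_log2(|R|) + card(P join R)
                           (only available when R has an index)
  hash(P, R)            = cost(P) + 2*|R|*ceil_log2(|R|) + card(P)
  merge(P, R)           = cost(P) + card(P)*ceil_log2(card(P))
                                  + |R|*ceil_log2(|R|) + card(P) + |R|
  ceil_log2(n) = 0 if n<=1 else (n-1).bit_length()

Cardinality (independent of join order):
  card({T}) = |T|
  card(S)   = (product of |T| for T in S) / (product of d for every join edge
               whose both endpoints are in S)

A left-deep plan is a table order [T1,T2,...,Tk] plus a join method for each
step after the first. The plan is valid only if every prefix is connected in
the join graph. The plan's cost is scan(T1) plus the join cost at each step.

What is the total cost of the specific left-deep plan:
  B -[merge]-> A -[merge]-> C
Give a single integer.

34300

step 1: scan B: cost=500, card=500
step 2: join A via merge
    card(P join A) = 500*100/(25) = 2000
    cost = 500 + 500*9 + 100*7 + 500 + 100 = 6300
step 3: join C via merge
    card(P join C) = 2000*400/(25) = 32000
    cost = 6300 + 2000*11 + 400*9 + 2000 + 400 = 34300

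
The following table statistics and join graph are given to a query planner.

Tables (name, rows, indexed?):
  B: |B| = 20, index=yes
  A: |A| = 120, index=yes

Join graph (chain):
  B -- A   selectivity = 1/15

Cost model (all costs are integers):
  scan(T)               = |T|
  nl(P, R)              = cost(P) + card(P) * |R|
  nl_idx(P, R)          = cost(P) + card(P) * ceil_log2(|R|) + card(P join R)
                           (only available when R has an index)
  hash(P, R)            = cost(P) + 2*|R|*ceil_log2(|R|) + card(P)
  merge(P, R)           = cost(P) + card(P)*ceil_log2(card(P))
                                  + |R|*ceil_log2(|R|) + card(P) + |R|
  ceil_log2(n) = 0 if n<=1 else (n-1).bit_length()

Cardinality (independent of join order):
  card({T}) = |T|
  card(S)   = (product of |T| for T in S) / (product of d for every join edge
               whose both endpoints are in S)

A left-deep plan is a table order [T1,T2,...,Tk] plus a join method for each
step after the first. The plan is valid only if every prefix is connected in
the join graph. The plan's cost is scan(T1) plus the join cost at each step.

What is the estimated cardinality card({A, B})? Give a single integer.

Tables in S: A(120), B(20)
Edges inside S: B-A(d=15)
numerator = 120 * 20 = 2400
denominator = 15 = 15
card(S) = 2400 / 15 = 160

160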